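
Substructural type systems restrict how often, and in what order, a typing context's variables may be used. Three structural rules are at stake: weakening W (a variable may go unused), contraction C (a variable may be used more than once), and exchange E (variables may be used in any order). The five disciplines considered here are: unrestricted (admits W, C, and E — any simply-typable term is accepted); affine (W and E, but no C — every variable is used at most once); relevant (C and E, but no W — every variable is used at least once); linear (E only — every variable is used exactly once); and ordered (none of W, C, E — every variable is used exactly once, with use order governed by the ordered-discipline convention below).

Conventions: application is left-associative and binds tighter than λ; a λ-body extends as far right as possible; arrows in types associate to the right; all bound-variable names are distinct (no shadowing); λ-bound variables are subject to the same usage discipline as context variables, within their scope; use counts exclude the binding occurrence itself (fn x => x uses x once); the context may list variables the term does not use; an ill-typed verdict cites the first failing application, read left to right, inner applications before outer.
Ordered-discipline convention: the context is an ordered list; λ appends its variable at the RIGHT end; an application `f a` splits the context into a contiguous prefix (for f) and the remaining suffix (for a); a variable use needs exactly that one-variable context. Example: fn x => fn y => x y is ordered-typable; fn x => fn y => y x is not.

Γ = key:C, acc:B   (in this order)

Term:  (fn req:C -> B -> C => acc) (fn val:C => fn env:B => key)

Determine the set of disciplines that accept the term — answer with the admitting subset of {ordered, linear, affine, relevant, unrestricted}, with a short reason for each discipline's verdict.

admitting disciplines: affine, unrestricted
usage: key=1, acc=1, req (λ-bound)=0, val (λ-bound)=0, env (λ-bound)=0
order of uses: acc, key
typing: the term checks, with type B
ordered: ✗ — unused: req, val, env — weakening required
linear: ✗ — unused: req, val, env — weakening required
affine: ✓ — none of key, acc, req, val, env used more than once
relevant: ✗ — unused: req, val, env — weakening required
unrestricted: ✓ — type-checks (B) and nothing is barred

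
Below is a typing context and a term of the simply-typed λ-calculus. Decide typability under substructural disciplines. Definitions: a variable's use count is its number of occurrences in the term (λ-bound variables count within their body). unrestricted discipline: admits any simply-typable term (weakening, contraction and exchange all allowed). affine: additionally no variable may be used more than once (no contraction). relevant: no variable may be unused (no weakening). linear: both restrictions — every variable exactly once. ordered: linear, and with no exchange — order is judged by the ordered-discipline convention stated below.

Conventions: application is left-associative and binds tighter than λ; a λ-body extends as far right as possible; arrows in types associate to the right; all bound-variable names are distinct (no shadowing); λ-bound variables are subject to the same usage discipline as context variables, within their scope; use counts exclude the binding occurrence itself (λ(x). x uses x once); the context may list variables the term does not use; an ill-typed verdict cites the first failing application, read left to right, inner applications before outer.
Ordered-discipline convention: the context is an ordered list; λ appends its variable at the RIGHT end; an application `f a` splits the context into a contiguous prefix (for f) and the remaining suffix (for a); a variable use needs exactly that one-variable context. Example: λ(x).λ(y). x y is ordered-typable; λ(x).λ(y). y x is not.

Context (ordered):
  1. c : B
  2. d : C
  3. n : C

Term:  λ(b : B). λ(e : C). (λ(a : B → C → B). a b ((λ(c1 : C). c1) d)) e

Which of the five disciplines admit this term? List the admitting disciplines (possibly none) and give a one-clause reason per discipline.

admitted in: none
use counts: c=0, d=1, n=0, b (λ-bound)=1, e (λ-bound)=1, a (λ-bound)=1, c1 (λ-bound)=1
uses in reading order: a, b, c1, d, e
typing: ill-typed: an argument C mismatches the expected B → C → B
ordered: ✗, not simply typable
linear: ✗, fails simple typing
affine: ✗, a type mismatch blocks all five
relevant: ✗, the type mismatch rejects it
unrestricted: ✗, not simply typable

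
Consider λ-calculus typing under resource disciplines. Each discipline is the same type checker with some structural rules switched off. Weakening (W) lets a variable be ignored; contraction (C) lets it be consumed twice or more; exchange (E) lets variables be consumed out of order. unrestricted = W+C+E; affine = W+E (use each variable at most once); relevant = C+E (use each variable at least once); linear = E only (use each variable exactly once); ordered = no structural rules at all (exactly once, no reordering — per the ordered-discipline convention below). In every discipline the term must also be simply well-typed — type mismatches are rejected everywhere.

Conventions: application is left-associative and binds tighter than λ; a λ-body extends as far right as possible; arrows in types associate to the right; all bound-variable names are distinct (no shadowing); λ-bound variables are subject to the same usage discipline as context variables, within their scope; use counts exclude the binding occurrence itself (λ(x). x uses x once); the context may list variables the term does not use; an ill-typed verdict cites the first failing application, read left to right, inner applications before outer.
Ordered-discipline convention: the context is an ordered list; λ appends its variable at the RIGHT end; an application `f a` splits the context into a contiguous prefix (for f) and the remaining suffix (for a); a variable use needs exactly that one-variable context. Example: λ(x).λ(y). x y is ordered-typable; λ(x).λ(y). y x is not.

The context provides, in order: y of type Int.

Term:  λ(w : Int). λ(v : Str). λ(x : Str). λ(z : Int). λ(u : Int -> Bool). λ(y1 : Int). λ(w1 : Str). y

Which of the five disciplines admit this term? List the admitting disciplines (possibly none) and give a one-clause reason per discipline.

accepted by: affine, unrestricted
usage: y: 1, w [bound]: 0, v [bound]: 0, x [bound]: 0, z [bound]: 0, u [bound]: 0, y1 [bound]: 0, w1 [bound]: 0
order of uses: y
typing: well-typed at Int -> Str -> Str -> Int -> (Int -> Bool) -> Int -> Str -> Int
ordered: ✗ — needs weakening: w, v, x, z, u, y1, w1 unused
linear: ✗ — needs weakening: w, v, x, z, u, y1, w1 unused
affine: ✓ — at most one use each (y, w, v, x, z, u, y1, w1)
relevant: ✗ — needs weakening: w, v, x, z, u, y1, w1 unused
unrestricted: ✓ — simply typable at Int -> Str -> Str -> Int -> (Int -> Bool) -> Int -> Str -> Int; W, C, E all held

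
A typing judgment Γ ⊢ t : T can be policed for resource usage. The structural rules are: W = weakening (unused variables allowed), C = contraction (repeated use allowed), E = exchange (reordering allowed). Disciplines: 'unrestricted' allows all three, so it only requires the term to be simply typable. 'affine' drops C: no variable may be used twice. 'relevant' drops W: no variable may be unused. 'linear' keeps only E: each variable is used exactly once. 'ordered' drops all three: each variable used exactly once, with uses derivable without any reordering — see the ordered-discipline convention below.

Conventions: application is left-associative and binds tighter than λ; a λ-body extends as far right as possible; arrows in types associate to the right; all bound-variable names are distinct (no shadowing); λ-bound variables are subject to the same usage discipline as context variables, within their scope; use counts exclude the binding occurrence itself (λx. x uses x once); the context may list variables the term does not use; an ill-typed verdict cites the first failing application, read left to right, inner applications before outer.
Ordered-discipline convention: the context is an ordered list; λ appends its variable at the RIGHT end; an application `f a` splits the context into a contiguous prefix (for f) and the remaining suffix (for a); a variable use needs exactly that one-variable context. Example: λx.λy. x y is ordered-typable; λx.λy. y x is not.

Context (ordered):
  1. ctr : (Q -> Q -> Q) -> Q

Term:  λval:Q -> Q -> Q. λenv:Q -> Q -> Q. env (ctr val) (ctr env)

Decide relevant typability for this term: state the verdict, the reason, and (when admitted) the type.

yes — at least one use each (ctr, val, env); term : (Q -> Q -> Q) -> (Q -> Q -> Q) -> Q
usage: ctr: 2×; val (bound): 1×; env (bound): 2×
uses in reading order: env, ctr, val, ctr, env
typing: the term checks, with type (Q -> Q -> Q) -> (Q -> Q -> Q) -> Q
per-discipline verdicts: ordered ✗ | linear ✗ | affine ✗ | relevant ✓ | unrestricted ✓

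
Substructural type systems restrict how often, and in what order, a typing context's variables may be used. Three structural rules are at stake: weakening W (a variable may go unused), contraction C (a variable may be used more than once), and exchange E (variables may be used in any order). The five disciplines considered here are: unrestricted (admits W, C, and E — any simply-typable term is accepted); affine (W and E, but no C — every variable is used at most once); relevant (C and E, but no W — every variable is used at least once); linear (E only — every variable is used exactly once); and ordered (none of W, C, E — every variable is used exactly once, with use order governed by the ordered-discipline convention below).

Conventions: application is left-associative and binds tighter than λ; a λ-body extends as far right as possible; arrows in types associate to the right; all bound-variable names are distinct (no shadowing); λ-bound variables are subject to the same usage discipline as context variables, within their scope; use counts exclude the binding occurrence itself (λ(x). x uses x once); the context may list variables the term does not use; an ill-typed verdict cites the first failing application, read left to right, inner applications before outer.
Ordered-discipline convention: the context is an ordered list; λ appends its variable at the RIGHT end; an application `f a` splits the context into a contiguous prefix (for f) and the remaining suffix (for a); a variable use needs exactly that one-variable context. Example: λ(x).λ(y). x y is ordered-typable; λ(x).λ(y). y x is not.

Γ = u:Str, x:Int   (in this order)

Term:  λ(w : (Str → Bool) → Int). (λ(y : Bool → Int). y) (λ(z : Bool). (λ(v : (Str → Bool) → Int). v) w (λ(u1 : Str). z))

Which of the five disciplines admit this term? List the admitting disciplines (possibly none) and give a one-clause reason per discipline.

accepted by: affine, unrestricted
usage: u: 0, x: 0, w (bound): 1, y (bound): 1, z (bound): 1, v (bound): 1, u1 (bound): 0
left-to-right use order: y, v, w, z
typing: well-typed — term : ((Str → Bool) → Int) → Bool → Int
ordered: ✗ — u, x, u1 never used (weakening)
linear: ✗ — u, x, u1 never used (weakening)
affine: ✓ — no duplicate uses among u, x, w, y, z, v, u1
relevant: ✗ — u, x, u1 never used (weakening)
unrestricted: ✓ — well-typed at ((Str → Bool) → Int) → Bool → Int; no restrictions here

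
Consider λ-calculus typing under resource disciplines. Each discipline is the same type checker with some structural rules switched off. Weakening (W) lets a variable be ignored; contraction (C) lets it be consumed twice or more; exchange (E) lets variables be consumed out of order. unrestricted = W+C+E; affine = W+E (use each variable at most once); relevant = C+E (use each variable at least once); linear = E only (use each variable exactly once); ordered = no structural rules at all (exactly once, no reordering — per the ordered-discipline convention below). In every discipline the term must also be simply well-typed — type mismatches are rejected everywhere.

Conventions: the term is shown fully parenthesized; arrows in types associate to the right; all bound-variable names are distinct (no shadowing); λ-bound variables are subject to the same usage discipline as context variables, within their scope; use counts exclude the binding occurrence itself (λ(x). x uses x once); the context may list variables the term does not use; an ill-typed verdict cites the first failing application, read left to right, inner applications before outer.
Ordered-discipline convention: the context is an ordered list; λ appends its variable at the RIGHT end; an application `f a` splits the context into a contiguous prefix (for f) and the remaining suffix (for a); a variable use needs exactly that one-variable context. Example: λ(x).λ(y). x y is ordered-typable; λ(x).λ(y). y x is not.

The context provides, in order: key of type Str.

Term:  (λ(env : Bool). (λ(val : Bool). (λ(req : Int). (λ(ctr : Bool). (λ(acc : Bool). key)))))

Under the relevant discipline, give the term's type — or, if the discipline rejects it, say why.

not well-typed under relevant — env, val, req, ctr, acc left unused
variable uses: key ×1; env [bound] ×0; val [bound] ×0; req [bound] ×0; ctr [bound] ×0; acc [bound] ×0
order of uses: key
typing: well-typed — term : Bool -> Bool -> Int -> Bool -> Bool -> Str
across the five disciplines: ordered ✗ | linear ✗ | affine ✓ | relevant ✗ | unrestricted ✓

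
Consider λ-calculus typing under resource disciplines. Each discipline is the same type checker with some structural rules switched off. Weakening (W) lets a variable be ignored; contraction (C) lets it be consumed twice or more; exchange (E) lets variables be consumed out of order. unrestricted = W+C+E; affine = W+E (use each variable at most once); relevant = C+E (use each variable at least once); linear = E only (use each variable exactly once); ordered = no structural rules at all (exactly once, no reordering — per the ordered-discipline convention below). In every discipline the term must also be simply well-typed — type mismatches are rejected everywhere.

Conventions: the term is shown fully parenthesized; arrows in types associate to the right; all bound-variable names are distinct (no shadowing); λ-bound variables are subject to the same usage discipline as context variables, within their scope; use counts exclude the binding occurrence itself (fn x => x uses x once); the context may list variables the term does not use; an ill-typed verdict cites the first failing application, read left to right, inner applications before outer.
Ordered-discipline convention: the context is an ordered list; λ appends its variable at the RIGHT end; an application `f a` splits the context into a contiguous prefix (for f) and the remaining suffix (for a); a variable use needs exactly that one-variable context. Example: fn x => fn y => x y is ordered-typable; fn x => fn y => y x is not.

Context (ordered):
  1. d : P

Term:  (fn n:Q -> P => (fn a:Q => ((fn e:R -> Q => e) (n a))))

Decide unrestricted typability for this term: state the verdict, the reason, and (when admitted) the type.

no — the type mismatch rejects it
use counts: d: 0×, n (λ-bound): 1×, a (λ-bound): 1×, e (λ-bound): 1×
use order (left to right): e, n, a
typing: ill-typed: an application expects R -> Q but receives P
all disciplines: ordered ✗; linear ✗; affine ✗; relevant ✗; unrestricted ✗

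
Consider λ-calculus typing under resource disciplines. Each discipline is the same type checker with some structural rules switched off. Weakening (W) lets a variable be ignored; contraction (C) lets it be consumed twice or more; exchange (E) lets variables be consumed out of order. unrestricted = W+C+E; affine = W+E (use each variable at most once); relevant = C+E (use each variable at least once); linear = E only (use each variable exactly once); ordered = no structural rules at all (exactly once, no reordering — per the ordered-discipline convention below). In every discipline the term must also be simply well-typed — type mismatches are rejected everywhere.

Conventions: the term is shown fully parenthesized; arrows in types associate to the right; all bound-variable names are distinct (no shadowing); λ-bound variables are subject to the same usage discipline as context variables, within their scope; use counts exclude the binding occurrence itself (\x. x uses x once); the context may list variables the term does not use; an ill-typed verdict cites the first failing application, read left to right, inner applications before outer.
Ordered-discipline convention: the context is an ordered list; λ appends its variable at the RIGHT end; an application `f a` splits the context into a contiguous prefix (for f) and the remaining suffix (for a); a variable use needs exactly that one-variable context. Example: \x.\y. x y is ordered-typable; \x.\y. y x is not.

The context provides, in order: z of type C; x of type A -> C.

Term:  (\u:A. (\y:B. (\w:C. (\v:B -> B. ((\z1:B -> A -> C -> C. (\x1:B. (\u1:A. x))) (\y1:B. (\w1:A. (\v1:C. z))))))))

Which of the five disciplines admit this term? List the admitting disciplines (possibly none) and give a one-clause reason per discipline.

admitted in: affine, unrestricted
use counts: z=1, x=1, u (bound)=0, y (bound)=0, w (bound)=0, v (bound)=0, z1 (bound)=0, x1 (bound)=0, u1 (bound)=0, y1 (bound)=0, w1 (bound)=0, v1 (bound)=0
order of uses: x, z
typing: the term checks, with type A -> B -> C -> (B -> B) -> B -> A -> A -> C
ordered: ✗ — u, y, w, v, z1, x1, u1, y1, w1, v1 left unused
linear: ✗ — u, y, w, v, z1, x1, u1, y1, w1, v1 left unused
affine: ✓ — none of z, x, u, y, w, v, z1, x1, u1, y1, w1, v1 used more than once
relevant: ✗ — u, y, w, v, z1, x1, u1, y1, w1, v1 left unused
unrestricted: ✓ — simply typable at A -> B -> C -> (B -> B) -> B -> A -> A -> C; W, C, E all held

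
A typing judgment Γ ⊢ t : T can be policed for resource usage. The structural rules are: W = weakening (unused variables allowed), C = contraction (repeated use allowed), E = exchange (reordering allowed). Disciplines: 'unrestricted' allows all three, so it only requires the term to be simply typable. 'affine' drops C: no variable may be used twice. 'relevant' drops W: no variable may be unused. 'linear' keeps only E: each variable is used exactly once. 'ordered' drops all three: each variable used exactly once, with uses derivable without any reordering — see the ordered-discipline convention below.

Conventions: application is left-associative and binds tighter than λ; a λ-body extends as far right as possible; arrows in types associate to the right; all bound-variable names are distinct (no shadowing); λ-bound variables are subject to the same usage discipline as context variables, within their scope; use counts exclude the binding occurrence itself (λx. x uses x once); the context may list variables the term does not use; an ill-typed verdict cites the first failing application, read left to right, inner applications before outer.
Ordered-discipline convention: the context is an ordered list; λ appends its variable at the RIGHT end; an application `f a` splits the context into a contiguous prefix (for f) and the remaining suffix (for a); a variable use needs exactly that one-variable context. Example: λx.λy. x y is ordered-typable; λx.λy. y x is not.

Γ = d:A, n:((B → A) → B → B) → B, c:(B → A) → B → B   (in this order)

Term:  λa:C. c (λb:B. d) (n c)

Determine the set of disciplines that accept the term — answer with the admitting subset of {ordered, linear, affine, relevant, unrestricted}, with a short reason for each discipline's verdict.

accepted by: unrestricted
use counts: d: 1×, n: 1×, c: 2×, a (bound): 0×, b (bound): 0×
left-to-right use order: c, d, n, c
typing: ✓ — C → B
ordered ✗ (needs contraction — c ×2; unused: a, b — weakening required)
linear ✗ (needs contraction — c ×2; unused: a, b — weakening required)
affine ✗ (needs contraction — c ×2)
relevant ✗ (unused: a, b — weakening required)
unrestricted ✓ (well-typed at C → B; no restrictions here)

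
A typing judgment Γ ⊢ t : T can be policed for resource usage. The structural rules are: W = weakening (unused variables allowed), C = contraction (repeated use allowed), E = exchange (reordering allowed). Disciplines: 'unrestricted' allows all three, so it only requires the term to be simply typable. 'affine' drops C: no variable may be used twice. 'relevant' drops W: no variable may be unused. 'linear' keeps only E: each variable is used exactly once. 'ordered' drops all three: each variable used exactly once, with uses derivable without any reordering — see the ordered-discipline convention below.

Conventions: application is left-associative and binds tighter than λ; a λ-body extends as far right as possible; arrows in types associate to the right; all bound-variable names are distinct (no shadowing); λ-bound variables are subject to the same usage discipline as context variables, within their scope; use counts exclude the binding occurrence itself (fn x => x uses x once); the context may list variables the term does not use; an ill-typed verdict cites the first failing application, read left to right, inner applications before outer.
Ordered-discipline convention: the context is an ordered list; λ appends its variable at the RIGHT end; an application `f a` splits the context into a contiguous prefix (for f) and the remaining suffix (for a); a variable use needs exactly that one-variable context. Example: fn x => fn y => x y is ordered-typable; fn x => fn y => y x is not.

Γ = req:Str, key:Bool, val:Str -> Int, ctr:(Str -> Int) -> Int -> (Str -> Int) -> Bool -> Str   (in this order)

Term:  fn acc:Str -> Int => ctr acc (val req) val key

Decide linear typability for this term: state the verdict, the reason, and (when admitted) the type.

no — uses contraction: val ×2
variable uses: req: 1×, key: 1×, val: 2×, ctr: 1×, acc (bound): 1×
use order (left to right): ctr, acc, val, req, val, key
typing: well-typed at (Str -> Int) -> Str
all disciplines: ordered ✗; linear ✗; affine ✗; relevant ✓; unrestricted ✓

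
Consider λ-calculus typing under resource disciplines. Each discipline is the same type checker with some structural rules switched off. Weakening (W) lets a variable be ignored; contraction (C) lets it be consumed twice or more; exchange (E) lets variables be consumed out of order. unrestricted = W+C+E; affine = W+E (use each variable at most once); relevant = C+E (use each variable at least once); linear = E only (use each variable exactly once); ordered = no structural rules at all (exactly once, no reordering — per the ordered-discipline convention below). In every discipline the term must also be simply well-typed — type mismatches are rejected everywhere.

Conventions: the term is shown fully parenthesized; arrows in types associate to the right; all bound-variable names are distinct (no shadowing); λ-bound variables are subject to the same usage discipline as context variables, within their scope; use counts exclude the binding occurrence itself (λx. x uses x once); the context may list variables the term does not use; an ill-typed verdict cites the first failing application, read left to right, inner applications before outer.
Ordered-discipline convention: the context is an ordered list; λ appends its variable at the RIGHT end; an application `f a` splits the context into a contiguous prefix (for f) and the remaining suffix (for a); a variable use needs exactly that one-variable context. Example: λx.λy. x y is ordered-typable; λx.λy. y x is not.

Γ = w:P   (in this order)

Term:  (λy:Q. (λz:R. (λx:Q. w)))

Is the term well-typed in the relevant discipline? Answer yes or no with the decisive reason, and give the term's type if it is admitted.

no — unused: y, z, x — weakening required
variable uses: w: 1×; y (λ-bound): 0×; z (λ-bound): 0×; x (λ-bound): 0×
order of uses: w
typing: the term checks, with type Q → R → Q → P
per-discipline verdicts: ordered ✗; linear ✗; affine ✓; relevant ✗; unrestricted ✓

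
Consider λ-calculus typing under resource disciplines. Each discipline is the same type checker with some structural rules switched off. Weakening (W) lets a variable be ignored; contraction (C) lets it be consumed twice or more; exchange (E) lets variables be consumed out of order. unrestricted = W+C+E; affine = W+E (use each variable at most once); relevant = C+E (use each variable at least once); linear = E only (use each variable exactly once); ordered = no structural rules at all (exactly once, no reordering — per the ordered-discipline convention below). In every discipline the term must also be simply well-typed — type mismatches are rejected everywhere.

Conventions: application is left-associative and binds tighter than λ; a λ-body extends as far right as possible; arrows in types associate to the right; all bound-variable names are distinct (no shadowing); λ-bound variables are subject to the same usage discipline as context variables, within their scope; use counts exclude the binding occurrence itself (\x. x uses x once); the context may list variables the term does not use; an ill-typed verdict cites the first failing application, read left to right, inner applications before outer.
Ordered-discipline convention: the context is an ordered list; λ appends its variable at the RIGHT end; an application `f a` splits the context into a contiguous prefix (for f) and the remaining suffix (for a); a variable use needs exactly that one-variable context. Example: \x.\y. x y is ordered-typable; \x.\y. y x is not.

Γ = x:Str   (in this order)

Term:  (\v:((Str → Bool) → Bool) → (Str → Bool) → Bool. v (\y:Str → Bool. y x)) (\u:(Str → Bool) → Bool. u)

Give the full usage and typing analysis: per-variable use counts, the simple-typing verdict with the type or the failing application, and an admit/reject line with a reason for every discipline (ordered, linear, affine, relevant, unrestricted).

use counts: x ×1, v (bound) ×1, y (bound) ×1, u (bound) ×1
uses in reading order: v, y, x, u
typing: well-typed — term : (Str → Bool) → Bool
ordered ✗ (use order v, y, x, u needs exchange)
linear ✓ (single use per variable (x, v, y, u))
affine ✓ (x, v, y, u: no repeats, contraction unneeded)
relevant ✓ (at least one use each (x, v, y, u))
unrestricted ✓ (typability at (Str → Bool) → Bool is all that's needed)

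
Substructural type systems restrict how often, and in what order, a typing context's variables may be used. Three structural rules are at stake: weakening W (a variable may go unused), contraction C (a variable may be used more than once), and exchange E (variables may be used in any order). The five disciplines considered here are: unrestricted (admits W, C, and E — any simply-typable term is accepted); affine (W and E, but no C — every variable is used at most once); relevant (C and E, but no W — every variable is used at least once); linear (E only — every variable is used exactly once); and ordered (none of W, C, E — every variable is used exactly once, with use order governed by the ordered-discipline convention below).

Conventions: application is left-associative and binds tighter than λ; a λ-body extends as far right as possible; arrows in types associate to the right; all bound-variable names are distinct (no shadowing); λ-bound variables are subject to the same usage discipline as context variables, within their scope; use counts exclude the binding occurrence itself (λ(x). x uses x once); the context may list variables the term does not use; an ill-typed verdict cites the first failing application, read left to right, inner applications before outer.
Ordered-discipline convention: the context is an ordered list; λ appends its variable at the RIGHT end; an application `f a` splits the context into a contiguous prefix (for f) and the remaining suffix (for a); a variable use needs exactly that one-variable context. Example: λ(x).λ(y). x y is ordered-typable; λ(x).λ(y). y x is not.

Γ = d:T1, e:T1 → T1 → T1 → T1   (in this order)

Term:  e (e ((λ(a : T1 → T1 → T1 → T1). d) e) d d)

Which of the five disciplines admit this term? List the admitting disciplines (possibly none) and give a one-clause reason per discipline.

accepted by: unrestricted
use counts: d ×3; e ×3; a (bound) ×0
left-to-right use order: e, e, d, e, d, d
typing: well-typed at T1 → T1 → T1
ordered ✗ (needs contraction — d ×3, e ×3; a never used (weakening))
linear ✗ (needs contraction — d ×3, e ×3; a never used (weakening))
affine ✗ (needs contraction — d ×3, e ×3)
relevant ✗ (a never used (weakening))
unrestricted ✓ (typability at T1 → T1 → T1 is all that's needed)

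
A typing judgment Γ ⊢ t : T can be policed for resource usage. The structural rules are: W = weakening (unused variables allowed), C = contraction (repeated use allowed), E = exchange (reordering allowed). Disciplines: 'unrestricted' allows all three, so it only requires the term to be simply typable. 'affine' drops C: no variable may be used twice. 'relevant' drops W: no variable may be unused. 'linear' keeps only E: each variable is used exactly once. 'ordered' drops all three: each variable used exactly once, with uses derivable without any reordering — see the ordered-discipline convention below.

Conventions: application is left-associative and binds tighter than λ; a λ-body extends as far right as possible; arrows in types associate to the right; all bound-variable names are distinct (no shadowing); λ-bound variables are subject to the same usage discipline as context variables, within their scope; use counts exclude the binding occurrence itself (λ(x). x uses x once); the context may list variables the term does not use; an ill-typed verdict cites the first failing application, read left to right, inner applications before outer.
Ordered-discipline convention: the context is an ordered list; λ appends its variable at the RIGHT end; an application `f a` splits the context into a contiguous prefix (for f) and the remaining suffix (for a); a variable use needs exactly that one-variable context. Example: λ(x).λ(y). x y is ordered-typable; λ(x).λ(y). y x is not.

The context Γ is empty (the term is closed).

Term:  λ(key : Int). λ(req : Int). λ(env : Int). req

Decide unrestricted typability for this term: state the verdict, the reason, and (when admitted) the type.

yes — typability at Int -> Int -> Int -> Int is all that's needed; term : Int -> Int -> Int -> Int
counts: key (λ-bound): 0, req (λ-bound): 1, env (λ-bound): 0
left-to-right use order: req
typing: well-typed — term : Int -> Int -> Int -> Int
all disciplines: ordered ✗; linear ✗; affine ✓; relevant ✗; unrestricted ✓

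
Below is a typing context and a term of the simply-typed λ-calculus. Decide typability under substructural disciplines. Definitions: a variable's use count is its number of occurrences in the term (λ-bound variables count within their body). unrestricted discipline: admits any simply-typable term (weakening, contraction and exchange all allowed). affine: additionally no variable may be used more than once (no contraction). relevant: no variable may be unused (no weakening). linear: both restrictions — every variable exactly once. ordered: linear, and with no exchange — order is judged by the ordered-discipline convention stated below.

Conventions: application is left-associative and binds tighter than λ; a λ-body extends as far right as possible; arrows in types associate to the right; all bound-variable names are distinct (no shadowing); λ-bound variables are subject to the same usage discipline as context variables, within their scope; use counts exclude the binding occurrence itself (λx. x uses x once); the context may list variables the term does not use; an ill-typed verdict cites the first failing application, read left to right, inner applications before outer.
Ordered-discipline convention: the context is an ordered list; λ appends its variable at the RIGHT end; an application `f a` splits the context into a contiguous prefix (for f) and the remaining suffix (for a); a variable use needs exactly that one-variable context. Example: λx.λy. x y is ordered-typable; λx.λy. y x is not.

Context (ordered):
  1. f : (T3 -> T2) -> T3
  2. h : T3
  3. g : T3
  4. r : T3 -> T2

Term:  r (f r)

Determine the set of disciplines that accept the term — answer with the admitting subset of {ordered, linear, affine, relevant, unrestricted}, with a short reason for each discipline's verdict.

admitting disciplines: unrestricted
variable uses: f: 1×; h: 0×; g: 0×; r: 2×
uses in reading order: r, f, r
typing: well-typed at T2
ordered: ✗ — repeated use of r ×2; unused: h, g — weakening required
linear: ✗ — repeated use of r ×2; unused: h, g — weakening required
affine: ✗ — repeated use of r ×2
relevant: ✗ — unused: h, g — weakening required
unrestricted: ✓ — simply typable at T2; W, C, E all held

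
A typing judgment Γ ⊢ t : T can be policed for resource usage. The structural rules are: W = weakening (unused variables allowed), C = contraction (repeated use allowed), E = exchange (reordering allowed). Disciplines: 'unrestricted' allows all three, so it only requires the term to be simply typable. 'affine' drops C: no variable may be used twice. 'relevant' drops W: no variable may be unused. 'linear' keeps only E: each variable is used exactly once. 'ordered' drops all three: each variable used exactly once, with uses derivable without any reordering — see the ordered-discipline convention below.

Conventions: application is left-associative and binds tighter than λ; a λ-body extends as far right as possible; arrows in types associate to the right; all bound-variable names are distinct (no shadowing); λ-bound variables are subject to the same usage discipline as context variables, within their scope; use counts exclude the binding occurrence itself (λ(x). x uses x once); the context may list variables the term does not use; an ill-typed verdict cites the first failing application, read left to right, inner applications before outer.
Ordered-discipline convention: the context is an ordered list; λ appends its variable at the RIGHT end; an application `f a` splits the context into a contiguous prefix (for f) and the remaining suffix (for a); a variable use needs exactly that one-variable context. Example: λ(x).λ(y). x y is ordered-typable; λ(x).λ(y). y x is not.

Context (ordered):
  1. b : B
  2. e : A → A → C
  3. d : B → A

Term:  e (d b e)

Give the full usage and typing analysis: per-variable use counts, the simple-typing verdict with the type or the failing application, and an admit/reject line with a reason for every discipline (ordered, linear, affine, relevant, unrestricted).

variable uses: b: 1; e: 2; d: 1
left-to-right use order: e, d, b, e
typing: ill-typed: applying a non-function (A)
ordered ✗ (a type mismatch blocks all five)
linear ✗ (the type mismatch rejects it)
affine ✗ (not simply typable)
relevant ✗ (fails simple typing)
unrestricted ✗ (a type mismatch blocks all five)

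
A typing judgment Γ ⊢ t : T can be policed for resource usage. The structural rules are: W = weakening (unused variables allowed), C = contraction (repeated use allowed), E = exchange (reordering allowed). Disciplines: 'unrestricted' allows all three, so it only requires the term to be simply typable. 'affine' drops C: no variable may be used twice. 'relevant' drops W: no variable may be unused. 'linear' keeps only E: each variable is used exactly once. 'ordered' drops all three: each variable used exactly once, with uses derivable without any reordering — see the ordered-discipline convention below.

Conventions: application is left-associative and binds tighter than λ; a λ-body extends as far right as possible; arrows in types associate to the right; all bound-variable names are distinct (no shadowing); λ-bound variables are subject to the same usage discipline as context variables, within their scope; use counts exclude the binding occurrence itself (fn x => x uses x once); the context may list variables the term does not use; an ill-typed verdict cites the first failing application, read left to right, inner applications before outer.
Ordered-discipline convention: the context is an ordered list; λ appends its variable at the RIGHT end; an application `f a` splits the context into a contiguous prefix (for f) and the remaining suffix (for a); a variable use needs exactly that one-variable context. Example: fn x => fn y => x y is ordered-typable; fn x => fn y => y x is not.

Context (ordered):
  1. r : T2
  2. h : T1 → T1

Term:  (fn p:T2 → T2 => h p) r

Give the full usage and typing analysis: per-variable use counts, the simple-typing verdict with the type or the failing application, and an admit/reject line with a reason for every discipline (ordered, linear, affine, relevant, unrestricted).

counts: r=1; h=1; p [bound]=1
left-to-right use order: h, p, r
typing: ill-typed: an application expects T1 but receives T2 → T2
ordered ✗ (not simply typable)
linear ✗ (fails simple typing)
affine ✗ (a type mismatch blocks all five)
relevant ✗ (the type mismatch rejects it)
unrestricted ✗ (not simply typable)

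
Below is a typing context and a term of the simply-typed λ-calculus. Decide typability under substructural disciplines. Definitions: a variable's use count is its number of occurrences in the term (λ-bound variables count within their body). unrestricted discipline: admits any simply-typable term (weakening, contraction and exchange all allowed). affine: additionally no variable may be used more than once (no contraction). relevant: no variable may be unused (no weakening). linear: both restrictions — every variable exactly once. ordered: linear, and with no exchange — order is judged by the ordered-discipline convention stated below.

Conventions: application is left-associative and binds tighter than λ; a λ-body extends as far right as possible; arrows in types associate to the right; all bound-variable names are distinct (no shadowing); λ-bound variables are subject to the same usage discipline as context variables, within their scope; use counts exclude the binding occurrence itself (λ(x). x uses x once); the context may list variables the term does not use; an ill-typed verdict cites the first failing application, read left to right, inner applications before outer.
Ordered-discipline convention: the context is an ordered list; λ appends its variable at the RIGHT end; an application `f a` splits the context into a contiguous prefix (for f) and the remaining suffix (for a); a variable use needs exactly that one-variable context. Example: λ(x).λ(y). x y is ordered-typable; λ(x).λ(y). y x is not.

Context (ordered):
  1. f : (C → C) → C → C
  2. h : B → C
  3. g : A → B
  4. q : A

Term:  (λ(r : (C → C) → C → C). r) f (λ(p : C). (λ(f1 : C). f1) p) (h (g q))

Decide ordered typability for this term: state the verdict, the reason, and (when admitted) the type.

yes — single-use (f, h, g, q, r, p, f1), ordered derivation ok; term : C
variable uses: f ×1; h ×1; g ×1; q ×1; r (bound) ×1; p (bound) ×1; f1 (bound) ×1
left-to-right use order: r, f, f1, p, h, g, q
typing: well-typed — term : C
all disciplines: ordered ✓ · linear ✓ · affine ✓ · relevant ✓ · unrestricted ✓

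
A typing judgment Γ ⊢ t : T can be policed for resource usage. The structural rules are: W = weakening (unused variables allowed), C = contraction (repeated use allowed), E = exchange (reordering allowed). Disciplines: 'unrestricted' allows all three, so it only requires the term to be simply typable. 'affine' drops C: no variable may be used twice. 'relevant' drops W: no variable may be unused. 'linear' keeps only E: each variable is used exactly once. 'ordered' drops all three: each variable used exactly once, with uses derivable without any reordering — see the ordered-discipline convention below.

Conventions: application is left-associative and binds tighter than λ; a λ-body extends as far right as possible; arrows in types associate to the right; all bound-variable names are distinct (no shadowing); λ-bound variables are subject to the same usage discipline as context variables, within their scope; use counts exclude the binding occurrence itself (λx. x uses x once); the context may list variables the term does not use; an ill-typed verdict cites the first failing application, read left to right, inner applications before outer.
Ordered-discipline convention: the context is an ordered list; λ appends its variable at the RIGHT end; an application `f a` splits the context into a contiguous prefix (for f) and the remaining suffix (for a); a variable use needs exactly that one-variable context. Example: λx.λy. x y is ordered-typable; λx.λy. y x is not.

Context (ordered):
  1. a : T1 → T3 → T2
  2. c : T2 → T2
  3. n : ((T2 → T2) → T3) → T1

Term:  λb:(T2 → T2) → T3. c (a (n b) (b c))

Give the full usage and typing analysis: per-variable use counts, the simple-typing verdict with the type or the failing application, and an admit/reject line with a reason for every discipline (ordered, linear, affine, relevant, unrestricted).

use counts: a=1, c=2, n=1, b [bound]=2
left-to-right use order: c, a, n, b, b, c
typing: the term checks, with type ((T2 → T2) → T3) → T2
ordered: ✗ — uses contraction: c ×2, b ×2
linear: ✗ — uses contraction: c ×2, b ×2
affine: ✗ — uses contraction: c ×2, b ×2
relevant: ✓ — a, c, n, b: all used, weakening unneeded
unrestricted: ✓ — well-typed at ((T2 → T2) → T3) → T2; no restrictions here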